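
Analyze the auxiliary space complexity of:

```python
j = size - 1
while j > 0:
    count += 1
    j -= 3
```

Space complexity: O(1).
Only a constant amount of auxiliary storage is used; nothing grows with n.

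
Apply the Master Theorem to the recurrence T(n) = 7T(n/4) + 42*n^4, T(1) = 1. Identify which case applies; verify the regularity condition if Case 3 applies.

a=7, b=4, f(n)=42*n^4.
log_4(7) = 1.404 < 4.
f(n) = Omega(n^(1.404+epsilon)) for some epsilon > 0, so Case 3 is the candidate.
Regularity: a*f(n/b) = 7*42*(n/4)^4 = (7/256)*42*n^4 <= c*f(n) with c = 7/256 < 1. Satisfied.
Case 3: T(n) = Theta(n^4).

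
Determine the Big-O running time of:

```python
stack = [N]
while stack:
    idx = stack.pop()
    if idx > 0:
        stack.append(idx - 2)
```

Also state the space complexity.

Time complexity: O(n).
Space complexity: O(1).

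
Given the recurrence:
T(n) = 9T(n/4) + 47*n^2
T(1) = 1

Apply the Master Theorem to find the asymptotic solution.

a=9, b=4, f(n)=47*n^2. log_4(9) = 1.585 < 2. Case 3: T(n) = O(n^2).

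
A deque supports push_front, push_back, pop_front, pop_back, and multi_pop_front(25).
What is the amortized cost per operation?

Assign 2 credits to each push operation. A pop uses 1 saved credit. multi_pop_front(25) uses up to 25 saved credits from previous pushes. Credits never go negative. Amortized cost is O(1).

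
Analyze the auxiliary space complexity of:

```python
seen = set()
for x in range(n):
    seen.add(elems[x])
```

Space complexity: O(n).
Auxiliary storage grows linearly with the input size n in the worst case.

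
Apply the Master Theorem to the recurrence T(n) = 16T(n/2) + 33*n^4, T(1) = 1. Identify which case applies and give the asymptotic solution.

a=16, b=2, f(n)=33*n^4.
log_2(16) = 4, so n^(log_b(a)) = n^4.
f(n) = Theta(n^4), so Case 2 applies.
T(n) = Theta(n^4 log n).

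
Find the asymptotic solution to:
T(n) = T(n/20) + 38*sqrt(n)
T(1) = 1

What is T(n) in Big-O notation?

Each level contributes sqrt(n/20^k). Geometric series with ratio 1/sqrt(20) < 1 sums to O(sqrt(n)).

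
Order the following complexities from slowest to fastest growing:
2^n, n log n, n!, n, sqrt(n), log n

Ordered by growth rate: log n < sqrt(n) < n < n log n < 2^n < n!.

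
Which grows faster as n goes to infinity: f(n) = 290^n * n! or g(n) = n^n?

f(n) = 290^n * n! grows faster: by Stirling n! ~ sqrt(2 pi n)(n/e)^n, so 290^n n! / n^n ~ (290/e)^n sqrt(2 pi n) -> infinity since 290/e > 1.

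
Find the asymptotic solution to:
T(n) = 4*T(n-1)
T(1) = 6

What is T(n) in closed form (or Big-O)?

Each step multiplies by 4. T(n) = T(1)*4^(n-1) = 6*4^(n-1).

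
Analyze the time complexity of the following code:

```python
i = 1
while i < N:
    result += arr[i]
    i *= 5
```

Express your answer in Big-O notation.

Time complexity: O(log n).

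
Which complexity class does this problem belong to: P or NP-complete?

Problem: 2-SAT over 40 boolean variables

This problem is in P: 2-SAT is solvable in linear time via implication-graph SCCs.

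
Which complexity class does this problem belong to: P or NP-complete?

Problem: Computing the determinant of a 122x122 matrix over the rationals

This problem is in P: Gaussian elimination runs in O(n^3).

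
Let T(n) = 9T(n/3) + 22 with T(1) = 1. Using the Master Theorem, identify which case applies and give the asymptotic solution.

a=9, b=3, f(n)=22.
log_3(9) = 2 > 0.
Since f(n) = O(n^0) is polynomially smaller than n^2, Case 1 applies.
T(n) = Theta(n^2).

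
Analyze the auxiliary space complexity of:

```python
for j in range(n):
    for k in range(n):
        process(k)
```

Space complexity: O(1).
Only a constant amount of auxiliary storage is used; nothing grows with n.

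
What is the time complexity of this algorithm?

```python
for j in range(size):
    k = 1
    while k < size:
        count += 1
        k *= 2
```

Time complexity: O(n log n).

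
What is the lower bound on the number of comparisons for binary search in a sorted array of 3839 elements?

With 3839 possible positions, we need at least ceil(log_2(3839)) = 12 comparisons. Each comparison splits the remaining candidates by at most half.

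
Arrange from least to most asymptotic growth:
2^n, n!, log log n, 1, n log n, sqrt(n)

Ordered by growth rate: 1 < log log n < sqrt(n) < n log n < 2^n < n!.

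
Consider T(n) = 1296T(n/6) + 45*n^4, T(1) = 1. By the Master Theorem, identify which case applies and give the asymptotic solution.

a=1296, b=6, f(n)=45*n^4.
log_6(1296) = 4, so n^(log_b(a)) = n^4.
f(n) = Theta(n^4), so Case 2 applies.
T(n) = Theta(n^4 log n).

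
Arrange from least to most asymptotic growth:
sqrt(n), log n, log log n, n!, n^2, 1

Ordered by growth rate: 1 < log log n < log n < sqrt(n) < n^2 < n!.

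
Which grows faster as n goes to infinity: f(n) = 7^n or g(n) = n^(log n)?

f(n) = 7^n grows faster: take logs: log(n^(log n)) = (log n)^2, log(7^n) = n log 7; n dominates (log n)^2.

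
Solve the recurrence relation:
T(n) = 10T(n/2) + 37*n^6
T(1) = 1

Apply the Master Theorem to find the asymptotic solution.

a=10, b=2, f(n)=37*n^6. log_2(10) = 3.322 < 6. Case 3: T(n) = O(n^6).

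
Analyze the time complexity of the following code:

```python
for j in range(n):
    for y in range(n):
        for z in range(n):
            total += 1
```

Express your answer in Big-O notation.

Time complexity: O(n^3).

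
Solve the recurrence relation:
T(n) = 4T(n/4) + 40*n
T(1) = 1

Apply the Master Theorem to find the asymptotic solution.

a=4, b=4, f(n)=40*n. log_4(4) = 1. Case 2: T(n) = O(n log n).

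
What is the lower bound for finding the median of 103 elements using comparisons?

To find the median of 103 elements, every element must be compared at least once, so the lower bound is Omega(n). The BFPRT algorithm achieves O(n), making this tight.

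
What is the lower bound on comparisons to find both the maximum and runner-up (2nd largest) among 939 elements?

Lower bound: finding the max needs 939-1 comparisons. By an adversary weight-doubling argument, the maximum element must personally win at least ceil(log_2(939)) = 10 comparisons in any correct algorithm. The 2nd largest is among those 10 direct losers, and distinguishing it requires 10-1 more comparisons. Total >= 939-1 + 10-1 = 947. A balanced tournament achieves this bound exactly.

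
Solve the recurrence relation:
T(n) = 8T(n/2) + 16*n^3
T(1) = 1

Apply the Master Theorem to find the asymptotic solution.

a=8, b=2, f(n)=16*n^3. log_2(8) = 3. Case 2: T(n) = O(n^3 log n).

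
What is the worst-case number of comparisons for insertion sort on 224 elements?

Insertion sort on reverse-sorted input: 1 + 2 + ... + (224-1) = 24976 comparisons.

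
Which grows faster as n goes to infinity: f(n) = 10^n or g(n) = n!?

g(n) = n! grows faster: by Stirling n! ~ (n/e)^n sqrt(2*pi*n); (n/e)^n eventually dominates 10^n.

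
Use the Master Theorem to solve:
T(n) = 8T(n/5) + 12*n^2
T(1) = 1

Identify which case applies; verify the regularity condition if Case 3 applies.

a=8, b=5, f(n)=12*n^2.
log_5(8) = 1.292 < 2.
f(n) = Omega(n^(1.292+epsilon)) for some epsilon > 0, so Case 3 is the candidate.
Regularity: a*f(n/b) = 8*12*(n/5)^2 = (8/25)*12*n^2 <= c*f(n) with c = 8/25 < 1. Satisfied.
Case 3: T(n) = Theta(n^2).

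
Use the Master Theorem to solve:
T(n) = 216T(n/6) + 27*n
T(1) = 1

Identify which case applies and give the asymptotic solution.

a=216, b=6, f(n)=27*n.
log_6(216) = 3 > 1.
Since f(n) = O(n^1) is polynomially smaller than n^3, Case 1 applies.
T(n) = Theta(n^3).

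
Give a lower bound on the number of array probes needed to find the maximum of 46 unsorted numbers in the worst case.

Adversary: any unprobed cell could hold a value larger than everything seen so far. If fewer than 46 cells are probed, the adversary places the max in an unprobed cell. So all 46 cells must be examined; together with 46-1 comparisons this is tight.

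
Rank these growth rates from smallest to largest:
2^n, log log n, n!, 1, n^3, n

Ordered by growth rate: 1 < log log n < n < n^3 < 2^n < n!.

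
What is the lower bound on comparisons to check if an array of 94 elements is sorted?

To verify 94 elements are sorted, we must compare each consecutive pair. Skipping any pair allows an adversary to swap them. Therefore 93 comparisons are necessary and sufficient.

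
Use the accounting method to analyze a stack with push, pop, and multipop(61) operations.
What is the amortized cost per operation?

Assign 2 credits per push (1 for the push, 1 saved for a future pop). Each pop or element popped by multipop(61) uses 1 saved credit. Total credits never go negative, so amortized cost is O(1).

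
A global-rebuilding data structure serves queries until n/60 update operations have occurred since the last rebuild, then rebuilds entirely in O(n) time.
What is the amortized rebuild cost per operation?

The O(n) rebuild is triggered by n/60 operations, so each contributes O(n)/(n/60) = O(60) = O(1) to the rebuild cost.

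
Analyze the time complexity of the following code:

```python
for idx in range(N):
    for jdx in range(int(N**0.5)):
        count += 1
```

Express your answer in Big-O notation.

Time complexity: O(n * sqrt(n)).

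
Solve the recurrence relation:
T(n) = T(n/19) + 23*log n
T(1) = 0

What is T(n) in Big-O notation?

Each of the log_19(n) levels adds O(log n). T(n) = O(log^2 n).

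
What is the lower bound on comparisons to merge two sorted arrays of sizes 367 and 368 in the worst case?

Adversary: with |367 - 368| <= 1 the inputs can be fully interleaved so that every adjacent pair in the merged output comes from different arrays. Then each of the 734 adjacent pairs must be directly compared, or the algorithm cannot determine their relative order. Standard merge meets this bound.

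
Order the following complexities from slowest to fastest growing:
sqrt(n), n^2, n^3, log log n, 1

Ordered by growth rate: 1 < log log n < sqrt(n) < n^2 < n^3.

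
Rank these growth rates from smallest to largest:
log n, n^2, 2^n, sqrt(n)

Ordered by growth rate: log n < sqrt(n) < n^2 < 2^n.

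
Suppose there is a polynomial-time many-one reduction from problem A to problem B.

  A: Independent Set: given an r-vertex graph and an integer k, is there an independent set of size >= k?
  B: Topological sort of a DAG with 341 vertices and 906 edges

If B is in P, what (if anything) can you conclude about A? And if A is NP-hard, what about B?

A poly-time reduction A <=_p B means any A-instance can be transformed to a B-instance in poly time.
If B is in P: compose the reduction with B's poly-time algorithm to solve A in poly time, so A is in P.
If A is NP-hard: every NP problem reduces to A, which reduces to B; composing reductions, every NP problem reduces to B, so B is NP-hard.
(Here in fact A is NP-complete and B is in P, so no such reduction is known -- its existence would imply P = NP; the analysis concerns only what the assumed reduction would or would not let you conclude.)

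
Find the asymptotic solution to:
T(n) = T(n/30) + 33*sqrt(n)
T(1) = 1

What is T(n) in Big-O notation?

Each level contributes sqrt(n/30^k). Geometric series with ratio 1/sqrt(30) < 1 sums to O(sqrt(n)).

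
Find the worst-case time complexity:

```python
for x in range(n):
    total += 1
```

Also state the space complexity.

Time complexity: O(n).
Space complexity: O(1).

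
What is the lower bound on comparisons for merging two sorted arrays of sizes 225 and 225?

Adversary argument: with sizes 225 and 225 (differing by at most 1), interleave the two arrays so that every consecutive pair in the output comes from different inputs. Then each of the 449 adjacent output pairs must be directly compared, or the algorithm cannot determine their relative order. So 449 comparisons are necessary; standard merge achieves this.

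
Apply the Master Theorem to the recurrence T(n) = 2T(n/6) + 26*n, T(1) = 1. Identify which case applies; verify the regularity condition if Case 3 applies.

a=2, b=6, f(n)=26*n.
log_6(2) = 0.3869 < 1.
f(n) = Omega(n^(0.3869+epsilon)) for some epsilon > 0, so Case 3 is the candidate.
Regularity: a*f(n/b) = 2*26*(n/6)^1 = (2/6)*26*n^1 <= c*f(n) with c = 2/6 < 1. Satisfied.
Case 3: T(n) = Theta(n).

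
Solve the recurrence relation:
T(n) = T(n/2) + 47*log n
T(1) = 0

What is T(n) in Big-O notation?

Each of the log_2(n) levels adds O(log n). T(n) = O(log^2 n).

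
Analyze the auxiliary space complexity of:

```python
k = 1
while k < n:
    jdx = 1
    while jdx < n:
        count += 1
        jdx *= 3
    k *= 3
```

Space complexity: O(1).
Only a constant amount of auxiliary storage is used; nothing grows with n.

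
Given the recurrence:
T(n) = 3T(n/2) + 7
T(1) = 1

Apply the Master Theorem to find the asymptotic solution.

a=3, b=2, f(n)=7. log_2(3) = 1.585. Case 1 of Master Theorem: T(n) = O(n^1.585).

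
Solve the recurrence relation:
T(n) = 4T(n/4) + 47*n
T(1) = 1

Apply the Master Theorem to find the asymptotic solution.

a=4, b=4, f(n)=47*n. log_4(4) = 1. Case 2: T(n) = O(n log n).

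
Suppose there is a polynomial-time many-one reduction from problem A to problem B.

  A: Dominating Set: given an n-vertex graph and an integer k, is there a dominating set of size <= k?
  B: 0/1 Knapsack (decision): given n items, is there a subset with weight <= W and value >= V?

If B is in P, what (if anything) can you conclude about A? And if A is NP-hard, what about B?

A poly-time reduction A <=_p B means any A-instance can be transformed to a B-instance in poly time.
If B is in P: compose the reduction with B's poly-time algorithm to solve A in poly time, so A is in P.
If A is NP-hard: every NP problem reduces to A, which reduces to B; composing reductions, every NP problem reduces to B, so B is NP-hard.
(Here in fact A is NP-complete and B is NP-complete.)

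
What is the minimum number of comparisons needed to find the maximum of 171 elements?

Finding the maximum requires 170 comparisons. Each comparison eliminates exactly one candidate. With 171 candidates, we need 170 eliminations.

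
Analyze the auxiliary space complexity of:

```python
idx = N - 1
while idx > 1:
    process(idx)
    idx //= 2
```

Space complexity: O(1).
Only a constant amount of auxiliary storage is used; nothing grows with n.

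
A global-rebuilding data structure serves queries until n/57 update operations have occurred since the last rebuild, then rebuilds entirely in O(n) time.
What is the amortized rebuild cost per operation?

The O(n) rebuild is triggered by n/57 operations, so each contributes O(n)/(n/57) = O(57) = O(1) to the rebuild cost.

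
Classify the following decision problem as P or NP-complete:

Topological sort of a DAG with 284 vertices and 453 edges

This problem is in P: DFS-based topological sort runs in O(V+E).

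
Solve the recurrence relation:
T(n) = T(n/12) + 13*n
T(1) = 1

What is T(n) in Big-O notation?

Geometric series: 13*n*(1 + 1/12 + 1/12^2 + ...) = O(n). T(n) = O(n).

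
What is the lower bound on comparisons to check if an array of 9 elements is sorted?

To verify 9 elements are sorted, we must compare each consecutive pair. Skipping any pair allows an adversary to swap them. Therefore 8 comparisons are necessary and sufficient.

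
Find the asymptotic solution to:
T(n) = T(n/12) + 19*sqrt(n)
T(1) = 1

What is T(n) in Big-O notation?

Each level contributes sqrt(n/12^k). Geometric series with ratio 1/sqrt(12) < 1 sums to O(sqrt(n)).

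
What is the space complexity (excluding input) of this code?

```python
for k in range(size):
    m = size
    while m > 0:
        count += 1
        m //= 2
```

Space complexity: O(1).
Only a constant amount of auxiliary storage is used; nothing grows with n.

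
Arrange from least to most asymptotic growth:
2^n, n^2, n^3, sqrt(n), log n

Ordered by growth rate: log n < sqrt(n) < n^2 < n^3 < 2^n.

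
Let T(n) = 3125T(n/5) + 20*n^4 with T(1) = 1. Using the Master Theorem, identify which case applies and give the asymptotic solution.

a=3125, b=5, f(n)=20*n^4.
log_5(3125) = 5 > 4.
Since f(n) = O(n^4) is polynomially smaller than n^5, Case 1 applies.
T(n) = Theta(n^5).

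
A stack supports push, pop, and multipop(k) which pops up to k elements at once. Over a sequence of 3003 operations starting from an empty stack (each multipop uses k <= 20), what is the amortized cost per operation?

Each element is pushed exactly once and popped at most once (whether by pop or as part of a multipop). So the total number of individual pops over the whole sequence is at most the number of pushes, which is at most 3003. Total work <= 2 * 3003, hence O(1) amortized per operation.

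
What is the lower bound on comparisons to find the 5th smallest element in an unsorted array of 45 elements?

Finding the 5th smallest of 45 elements requires Omega(n) comparisons. Every element must participate in at least one comparison; otherwise it could be the 5th smallest.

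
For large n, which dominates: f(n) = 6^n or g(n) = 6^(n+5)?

f(n) = 6^n and g(n) = 6^(n+5) are Theta of each other: 6^(n+5) = 6^5 * 6^n = Theta(6^n).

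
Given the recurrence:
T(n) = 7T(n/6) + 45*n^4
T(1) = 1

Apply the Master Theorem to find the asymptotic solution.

a=7, b=6, f(n)=45*n^4. log_6(7) = 1.086 < 4. Case 3: T(n) = O(n^4).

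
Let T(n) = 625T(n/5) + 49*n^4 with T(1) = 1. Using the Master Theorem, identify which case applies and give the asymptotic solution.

a=625, b=5, f(n)=49*n^4.
log_5(625) = 4, so n^(log_b(a)) = n^4.
f(n) = Theta(n^4), so Case 2 applies.
T(n) = Theta(n^4 log n).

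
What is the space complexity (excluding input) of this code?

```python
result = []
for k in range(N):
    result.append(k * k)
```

Space complexity: O(n).
Auxiliary storage grows linearly with the input size n in the worst case.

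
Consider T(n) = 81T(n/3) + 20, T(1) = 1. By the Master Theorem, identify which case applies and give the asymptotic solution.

a=81, b=3, f(n)=20.
log_3(81) = 4 > 0.
Since f(n) = O(n^0) is polynomially smaller than n^4, Case 1 applies.
T(n) = Theta(n^4).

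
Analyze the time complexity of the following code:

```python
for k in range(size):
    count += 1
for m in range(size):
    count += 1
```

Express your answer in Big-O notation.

Time complexity: O(n).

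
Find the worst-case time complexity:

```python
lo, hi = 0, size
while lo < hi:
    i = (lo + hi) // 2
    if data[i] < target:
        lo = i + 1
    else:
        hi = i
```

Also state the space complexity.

Time complexity: O(log n).
Space complexity: O(1).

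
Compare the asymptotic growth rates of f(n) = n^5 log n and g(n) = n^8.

g(n) = n^8 grows faster: n^8 / (n^5 log n) = n^3/log n -> infinity.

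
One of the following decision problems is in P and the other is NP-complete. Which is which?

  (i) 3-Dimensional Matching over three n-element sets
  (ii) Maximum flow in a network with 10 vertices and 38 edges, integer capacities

(i) is NP-complete: one of Karp's 21 NP-complete problems.
(ii) is P: Edmonds-Karp / push-relabel run in polynomial time.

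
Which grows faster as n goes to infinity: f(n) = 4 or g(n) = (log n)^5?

g(n) = (log n)^5 grows faster: any unbounded function dominates a constant.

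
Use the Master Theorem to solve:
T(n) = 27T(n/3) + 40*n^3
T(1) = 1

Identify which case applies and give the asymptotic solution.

a=27, b=3, f(n)=40*n^3.
log_3(27) = 3, so n^(log_b(a)) = n^3.
f(n) = Theta(n^3), so Case 2 applies.
T(n) = Theta(n^3 log n).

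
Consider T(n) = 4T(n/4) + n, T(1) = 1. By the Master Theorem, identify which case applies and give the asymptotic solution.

a=4, b=4, f(n)=n.
log_4(4) = 1, so n^(log_b(a)) = n.
f(n) = Theta(n), so Case 2 applies.
T(n) = Theta(n log n).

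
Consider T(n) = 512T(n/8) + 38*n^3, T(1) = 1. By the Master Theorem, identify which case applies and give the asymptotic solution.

a=512, b=8, f(n)=38*n^3.
log_8(512) = 3, so n^(log_b(a)) = n^3.
f(n) = Theta(n^3), so Case 2 applies.
T(n) = Theta(n^3 log n).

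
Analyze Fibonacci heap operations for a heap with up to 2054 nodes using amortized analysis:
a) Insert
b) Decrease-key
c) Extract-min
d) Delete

Fibonacci heaps use lazy consolidation. Potential function Phi = t + 2m (t = number of trees, m = marked nodes).
- Insert: O(1) actual, Delta Phi = +1 (one new tree) => O(1) amortized.
- Decrease-key: with c cascading cuts, actual cost is O(c); Delta Phi <= c - 2(c-1) + 2 = 4 - c (c new trees; >= c-1 marks cleared; <= 1 new mark). Amortized O(c) + (4 - c) = O(1).
- Extract-min: O(D(n) + t) actual; consolidation drops t to <= D(n)+1, so Delta Phi pays for the t term. D(n) = O(log n) for n = 2054 => O(log n) amortized.
- Delete: decrease-key to -inf then extract-min = O(log n).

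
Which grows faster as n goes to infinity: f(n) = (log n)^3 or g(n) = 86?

f(n) = (log n)^3 grows faster: any unbounded function dominates a constant.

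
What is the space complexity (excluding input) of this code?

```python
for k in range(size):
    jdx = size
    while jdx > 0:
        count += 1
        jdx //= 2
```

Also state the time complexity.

Space complexity: O(1).
Only a constant amount of auxiliary storage is used; nothing grows with n.
Time complexity: O(n log n).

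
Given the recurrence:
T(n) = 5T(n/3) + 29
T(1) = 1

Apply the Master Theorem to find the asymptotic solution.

a=5, b=3, f(n)=29. log_3(5) = 1.465. Case 1 of Master Theorem: T(n) = O(n^1.465).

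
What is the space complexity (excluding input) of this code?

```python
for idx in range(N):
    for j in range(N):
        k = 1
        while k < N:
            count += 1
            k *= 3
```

Space complexity: O(1).
Only a constant amount of auxiliary storage is used; nothing grows with n.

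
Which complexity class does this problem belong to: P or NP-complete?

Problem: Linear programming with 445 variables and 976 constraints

This problem is in P: the ellipsoid and interior-point methods run in polynomial time.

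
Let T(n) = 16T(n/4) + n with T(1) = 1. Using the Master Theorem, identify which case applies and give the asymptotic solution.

a=16, b=4, f(n)=n.
log_4(16) = 2 > 1.
Since f(n) = O(n^1) is polynomially smaller than n^2, Case 1 applies.
T(n) = Theta(n^2).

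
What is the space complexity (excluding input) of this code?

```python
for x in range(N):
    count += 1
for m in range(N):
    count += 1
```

Space complexity: O(1).
Only a constant amount of auxiliary storage is used; nothing grows with n.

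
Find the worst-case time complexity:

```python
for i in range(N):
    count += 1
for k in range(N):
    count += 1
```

Time complexity: O(n).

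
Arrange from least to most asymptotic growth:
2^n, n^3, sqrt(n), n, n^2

Ordered by growth rate: sqrt(n) < n < n^2 < n^3 < 2^n.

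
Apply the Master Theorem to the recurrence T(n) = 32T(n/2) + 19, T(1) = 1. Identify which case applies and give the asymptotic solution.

a=32, b=2, f(n)=19.
log_2(32) = 5 > 0.
Since f(n) = O(n^0) is polynomially smaller than n^5, Case 1 applies.
T(n) = Theta(n^5).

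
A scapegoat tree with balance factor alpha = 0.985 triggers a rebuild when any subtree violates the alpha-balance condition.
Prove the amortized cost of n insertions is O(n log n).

Define potential Phi = c * sum of |size(left(v)) - size(right(v))| over all nodes. An insertion at depth d costs O(d) = O(log n) and increases Phi by O(log n). When a rebuild of subtree of size s occurs, it costs O(s) but reduces Phi by Omega(s). With alpha = 0.985, between rebuilds Omega(s) insertions must occur. Amortized cost per insertion: O(log n).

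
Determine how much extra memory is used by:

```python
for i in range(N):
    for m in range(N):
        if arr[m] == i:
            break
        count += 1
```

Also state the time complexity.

Space complexity: O(1).
Only a constant amount of auxiliary storage is used; nothing grows with n.
Time complexity: O(n^2).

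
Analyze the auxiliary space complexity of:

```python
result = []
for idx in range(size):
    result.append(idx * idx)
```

Space complexity: O(n).
Auxiliary storage grows linearly with the input size n in the worst case.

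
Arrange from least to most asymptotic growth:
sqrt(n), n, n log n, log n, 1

Ordered by growth rate: 1 < log n < sqrt(n) < n < n log n.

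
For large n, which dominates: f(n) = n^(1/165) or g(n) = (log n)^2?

f(n) = n^(1/165) grows faster: any positive power of n dominates any polylog.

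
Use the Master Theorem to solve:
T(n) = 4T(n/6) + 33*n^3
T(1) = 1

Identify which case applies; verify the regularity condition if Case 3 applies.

a=4, b=6, f(n)=33*n^3.
log_6(4) = 0.7737 < 3.
f(n) = Omega(n^(0.7737+epsilon)) for some epsilon > 0, so Case 3 is the candidate.
Regularity: a*f(n/b) = 4*33*(n/6)^3 = (4/216)*33*n^3 <= c*f(n) with c = 4/216 < 1. Satisfied.
Case 3: T(n) = Theta(n^3).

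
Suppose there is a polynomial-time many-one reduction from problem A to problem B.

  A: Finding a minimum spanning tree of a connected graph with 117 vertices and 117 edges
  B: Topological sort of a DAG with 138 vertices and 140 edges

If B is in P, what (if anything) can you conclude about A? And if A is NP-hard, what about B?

A poly-time reduction A <=_p B means any A-instance can be transformed to a B-instance in poly time.
If B is in P: compose the reduction with B's poly-time algorithm to solve A in poly time, so A is in P.
If A is NP-hard: every NP problem reduces to A, which reduces to B; composing reductions, every NP problem reduces to B, so B is NP-hard.
(Here in fact A is P and B is P.)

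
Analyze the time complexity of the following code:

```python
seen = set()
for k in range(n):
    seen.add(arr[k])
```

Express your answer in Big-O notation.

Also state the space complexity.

Time complexity: O(n).
Space complexity: O(n).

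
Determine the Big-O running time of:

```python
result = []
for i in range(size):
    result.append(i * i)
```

Time complexity: O(n).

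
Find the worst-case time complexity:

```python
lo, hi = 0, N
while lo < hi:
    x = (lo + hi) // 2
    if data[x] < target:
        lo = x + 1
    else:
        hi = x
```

Time complexity: O(log n).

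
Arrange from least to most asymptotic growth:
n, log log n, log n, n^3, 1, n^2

Ordered by growth rate: 1 < log log n < log n < n < n^2 < n^3.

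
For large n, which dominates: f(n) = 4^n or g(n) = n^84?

f(n) = 4^n grows faster: any exponential with base > 1 dominates every polynomial.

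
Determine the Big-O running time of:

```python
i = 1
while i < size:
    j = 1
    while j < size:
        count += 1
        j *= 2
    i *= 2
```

Time complexity: O(log^2 n).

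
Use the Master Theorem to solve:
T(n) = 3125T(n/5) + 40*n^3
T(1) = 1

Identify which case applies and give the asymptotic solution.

a=3125, b=5, f(n)=40*n^3.
log_5(3125) = 5 > 3.
Since f(n) = O(n^3) is polynomially smaller than n^5, Case 1 applies.
T(n) = Theta(n^5).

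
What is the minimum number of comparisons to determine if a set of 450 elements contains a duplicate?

Determining if 450 elements are all distinct requires Omega(n log n) comparisons in the comparison model. This follows from the element distinctness lower bound.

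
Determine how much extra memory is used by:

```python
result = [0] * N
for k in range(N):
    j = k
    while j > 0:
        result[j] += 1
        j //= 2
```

Space complexity: O(n).
Auxiliary storage grows linearly with the input size n in the worst case.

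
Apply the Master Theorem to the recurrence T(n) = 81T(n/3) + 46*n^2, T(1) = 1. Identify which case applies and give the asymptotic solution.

a=81, b=3, f(n)=46*n^2.
log_3(81) = 4 > 2.
Since f(n) = O(n^2) is polynomially smaller than n^4, Case 1 applies.
T(n) = Theta(n^4).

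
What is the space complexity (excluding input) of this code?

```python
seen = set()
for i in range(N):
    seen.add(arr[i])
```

Space complexity: O(n).
Auxiliary storage grows linearly with the input size n in the worst case.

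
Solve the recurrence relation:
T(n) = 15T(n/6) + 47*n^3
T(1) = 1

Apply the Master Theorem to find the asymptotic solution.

a=15, b=6, f(n)=47*n^3. log_6(15) = 1.511 < 3. Case 3: T(n) = O(n^3).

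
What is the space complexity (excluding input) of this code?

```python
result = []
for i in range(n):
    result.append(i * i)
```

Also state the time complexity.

Space complexity: O(n).
Auxiliary storage grows linearly with the input size n in the worst case.
Time complexity: O(n).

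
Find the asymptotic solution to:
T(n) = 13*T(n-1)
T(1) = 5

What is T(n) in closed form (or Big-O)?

Each step multiplies by 13. T(n) = T(1)*13^(n-1) = 5*13^(n-1).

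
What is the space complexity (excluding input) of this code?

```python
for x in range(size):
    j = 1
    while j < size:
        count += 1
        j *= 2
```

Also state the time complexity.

Space complexity: O(1).
Only a constant amount of auxiliary storage is used; nothing grows with n.
Time complexity: O(n log n).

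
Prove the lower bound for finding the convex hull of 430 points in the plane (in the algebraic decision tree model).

Reduction from sorting: given 430 numbers x_1,...,x_{430}, map x_i to the point (x_i, x_i^2) on the parabola y = x^2. All points are on the convex hull, and walking the hull gives them in sorted x-order. Since sorting requires Omega(n log n), so does planar convex hull.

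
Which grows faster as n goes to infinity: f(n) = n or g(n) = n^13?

g(n) = n^13 grows faster: n^13/n = n^12 -> infinity.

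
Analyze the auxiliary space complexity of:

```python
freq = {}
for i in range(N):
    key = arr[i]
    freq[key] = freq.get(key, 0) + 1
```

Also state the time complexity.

Space complexity: O(n).
Auxiliary storage grows linearly with the input size n in the worst case.
Time complexity: O(n).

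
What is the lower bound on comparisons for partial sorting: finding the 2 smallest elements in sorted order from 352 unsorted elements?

Finding 2 smallest of 352 in sorted order: Omega(352) to identify the 2 smallest, plus Omega(2 log 2) to sort them. Total: Omega(n + k log k).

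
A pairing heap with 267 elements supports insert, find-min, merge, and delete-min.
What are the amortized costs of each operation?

Pairing heaps are self-adjusting heap-ordered trees. Insert and merge link two roots: O(1). Find-min reads the root: O(1). Delete-min removes the root, then pairs children in two passes; amortized cost is O(log 267) = O(log n).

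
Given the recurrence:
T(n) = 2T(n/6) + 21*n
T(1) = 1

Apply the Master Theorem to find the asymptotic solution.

a=2, b=6, f(n)=21*n. log_6(2) = 0.3869 < 1. Case 3: T(n) = O(n).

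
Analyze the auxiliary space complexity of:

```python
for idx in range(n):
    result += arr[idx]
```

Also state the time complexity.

Space complexity: O(1).
Only a constant amount of auxiliary storage is used; nothing grows with n.
Time complexity: O(n).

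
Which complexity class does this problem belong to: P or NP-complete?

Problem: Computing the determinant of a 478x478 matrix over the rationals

This problem is in P: Gaussian elimination runs in O(n^3).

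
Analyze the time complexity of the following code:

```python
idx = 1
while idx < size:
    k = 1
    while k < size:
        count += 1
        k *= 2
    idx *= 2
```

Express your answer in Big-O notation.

Time complexity: O(log^2 n).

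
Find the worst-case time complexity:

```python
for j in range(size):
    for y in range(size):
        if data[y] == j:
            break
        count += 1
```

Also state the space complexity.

Time complexity: O(n^2).
Space complexity: O(1).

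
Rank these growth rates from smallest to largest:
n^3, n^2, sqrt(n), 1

Ordered by growth rate: 1 < sqrt(n) < n^2 < n^3.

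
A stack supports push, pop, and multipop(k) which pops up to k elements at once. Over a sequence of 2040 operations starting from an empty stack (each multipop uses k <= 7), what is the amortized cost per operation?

Each element is pushed exactly once and popped at most once (whether by pop or as part of a multipop). So the total number of individual pops over the whole sequence is at most the number of pushes, which is at most 2040. Total work <= 2 * 2040, hence O(1) amortized per operation.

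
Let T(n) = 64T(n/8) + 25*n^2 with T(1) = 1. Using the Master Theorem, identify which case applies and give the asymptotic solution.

a=64, b=8, f(n)=25*n^2.
log_8(64) = 2, so n^(log_b(a)) = n^2.
f(n) = Theta(n^2), so Case 2 applies.
T(n) = Theta(n^2 log n).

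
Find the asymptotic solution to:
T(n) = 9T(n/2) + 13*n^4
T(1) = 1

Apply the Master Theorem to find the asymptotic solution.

a=9, b=2, f(n)=13*n^4. log_2(9) = 3.17 < 4. Case 3: T(n) = O(n^4).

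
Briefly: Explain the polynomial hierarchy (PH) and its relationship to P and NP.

The polynomial hierarchy is a tower of complexity classes: Sigma_0^P = Pi_0^P = P, Sigma_1^P = NP, Pi_1^P = co-NP, and Sigma_{k+1}^P = NP^{Sigma_k^P}. PH is contained in PSPACE. If any level collapses (Sigma_k = Pi_k), the entire hierarchy collapses to that level.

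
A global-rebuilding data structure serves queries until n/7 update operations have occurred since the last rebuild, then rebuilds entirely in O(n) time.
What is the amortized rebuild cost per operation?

The O(n) rebuild is triggered by n/7 operations, so each contributes O(n)/(n/7) = O(7) = O(1) to the rebuild cost.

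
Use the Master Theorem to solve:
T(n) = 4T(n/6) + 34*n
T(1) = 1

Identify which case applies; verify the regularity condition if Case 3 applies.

a=4, b=6, f(n)=34*n.
log_6(4) = 0.7737 < 1.
f(n) = Omega(n^(0.7737+epsilon)) for some epsilon > 0, so Case 3 is the candidate.
Regularity: a*f(n/b) = 4*34*(n/6)^1 = (4/6)*34*n^1 <= c*f(n) with c = 4/6 < 1. Satisfied.
Case 3: T(n) = Theta(n).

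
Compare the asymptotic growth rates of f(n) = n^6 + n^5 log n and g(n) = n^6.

f(n) = n^6 + n^5 log n and g(n) = n^6 are Theta of each other: the lower-order n^5 log n term is o(n^6); both are Theta(n^6).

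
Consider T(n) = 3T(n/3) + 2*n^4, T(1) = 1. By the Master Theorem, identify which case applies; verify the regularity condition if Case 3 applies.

a=3, b=3, f(n)=2*n^4.
log_3(3) = 1 < 4.
f(n) = Omega(n^(1+epsilon)) for some epsilon > 0, so Case 3 is the candidate.
Regularity: a*f(n/b) = 3*2*(n/3)^4 = (3/81)*2*n^4 <= c*f(n) with c = 3/81 < 1. Satisfied.
Case 3: T(n) = Theta(n^4).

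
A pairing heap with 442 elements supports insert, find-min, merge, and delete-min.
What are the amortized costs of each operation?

Pairing heaps are self-adjusting heap-ordered trees. Insert and merge link two roots: O(1). Find-min reads the root: O(1). Delete-min removes the root, then pairs children in two passes; amortized cost is O(log 442) = O(log n).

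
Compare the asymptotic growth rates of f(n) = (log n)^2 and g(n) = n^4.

g(n) = n^4 grows faster: any positive polynomial dominates any polylog.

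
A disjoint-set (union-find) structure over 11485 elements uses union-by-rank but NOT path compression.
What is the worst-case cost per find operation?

Union-by-rank alone keeps every tree's height <= log_2(11485) ~= 13.5. Each find traverses from a node to its root, costing O(height) = O(log n). Without path compression this bound is tight.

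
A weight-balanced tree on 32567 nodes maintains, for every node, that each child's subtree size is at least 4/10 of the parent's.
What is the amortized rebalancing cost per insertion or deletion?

With balance ratio 4/10, tree height is O(log_{10/4}(32567)) = O(log n). A rebalance at a node of size s costs O(s) but requires Omega(s) updates in that subtree to retrigger. Summed over the O(log n) ancestors of the touched leaf, amortized rebalancing is O(log n).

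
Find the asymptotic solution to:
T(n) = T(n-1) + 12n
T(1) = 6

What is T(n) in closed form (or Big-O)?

Unrolling: T(n) = 6 + 12*(2 + 3 + ... + n) = 6 + 12*(n(n+1)/2 - 1) = O(n^2).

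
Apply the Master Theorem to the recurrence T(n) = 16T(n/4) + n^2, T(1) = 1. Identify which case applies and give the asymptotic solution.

a=16, b=4, f(n)=n^2.
log_4(16) = 2, so n^(log_b(a)) = n^2.
f(n) = Theta(n^2), so Case 2 applies.
T(n) = Theta(n^2 log n).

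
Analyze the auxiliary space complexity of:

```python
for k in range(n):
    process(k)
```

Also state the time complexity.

Space complexity: O(1).
Only a constant amount of auxiliary storage is used; nothing grows with n.
Time complexity: O(n).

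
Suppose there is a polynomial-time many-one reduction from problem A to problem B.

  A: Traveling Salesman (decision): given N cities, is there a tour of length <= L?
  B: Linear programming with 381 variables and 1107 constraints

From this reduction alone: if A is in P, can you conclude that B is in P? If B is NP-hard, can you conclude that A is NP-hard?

A poly-time reduction A <=_p B transfers tractability DOWN (B easy => A easy) and hardness UP (A hard => B hard), not the reverse.
From A in P, the reduction alone does NOT give B in P: any problem in P trivially reduces to SAT, yet SAT is not known to be in P.
From B NP-hard, the reduction alone does NOT give A NP-hard: again, easy problems reduce to hard ones.
(Here in fact A is NP-complete and B is in P, so no such reduction is known -- its existence would imply P = NP; the analysis concerns only what the assumed reduction would or would not let you conclude.)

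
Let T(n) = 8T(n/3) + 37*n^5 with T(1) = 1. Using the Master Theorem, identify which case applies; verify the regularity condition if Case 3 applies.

a=8, b=3, f(n)=37*n^5.
log_3(8) = 1.893 < 5.
f(n) = Omega(n^(1.893+epsilon)) for some epsilon > 0, so Case 3 is the candidate.
Regularity: a*f(n/b) = 8*37*(n/3)^5 = (8/243)*37*n^5 <= c*f(n) with c = 8/243 < 1. Satisfied.
Case 3: T(n) = Theta(n^5).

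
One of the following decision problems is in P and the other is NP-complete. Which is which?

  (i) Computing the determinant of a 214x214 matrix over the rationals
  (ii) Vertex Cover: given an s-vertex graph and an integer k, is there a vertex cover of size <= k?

(i) is P: Gaussian elimination runs in O(n^3).
(ii) is NP-complete: one of Karp's 21 NP-complete problems (with k part of the input; for any fixed constant k it is in P).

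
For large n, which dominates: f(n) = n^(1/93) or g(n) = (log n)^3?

f(n) = n^(1/93) grows faster: any positive power of n dominates any polylog.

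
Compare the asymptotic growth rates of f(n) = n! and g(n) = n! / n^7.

f(n) = n! grows faster: the ratio n!/(n!/n^7) = n^7 -> infinity.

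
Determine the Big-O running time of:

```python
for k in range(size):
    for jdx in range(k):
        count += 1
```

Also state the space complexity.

Time complexity: O(n^2).
Space complexity: O(1).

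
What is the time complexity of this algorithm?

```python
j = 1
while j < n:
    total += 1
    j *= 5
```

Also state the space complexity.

Time complexity: O(log n).
Space complexity: O(1).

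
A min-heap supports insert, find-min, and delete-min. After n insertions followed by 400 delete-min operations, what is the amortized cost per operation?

Insert takes O(log n) worst case. Delete-min takes O(log n). Over a sequence of n inserts and 400 delete-mins, total cost is O((n + 400) log n). Amortized per operation: O(log n).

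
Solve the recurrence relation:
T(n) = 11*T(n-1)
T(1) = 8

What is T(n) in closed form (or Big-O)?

Each step multiplies by 11. T(n) = T(1)*11^(n-1) = 8*11^(n-1).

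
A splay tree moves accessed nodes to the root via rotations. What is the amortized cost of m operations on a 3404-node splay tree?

Using a potential function Phi = sum of log(size of subtree) for each node, each splay operation has amortized cost O(log n) where n = 3404. Bad individual operations (O(n)) are offset by decreased potential.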